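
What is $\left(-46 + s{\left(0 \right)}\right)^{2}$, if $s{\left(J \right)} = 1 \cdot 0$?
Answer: $2116$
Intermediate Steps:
$s{\left(J \right)} = 0$
$\left(-46 + s{\left(0 \right)}\right)^{2} = \left(-46 + 0\right)^{2} = \left(-46\right)^{2} = 2116$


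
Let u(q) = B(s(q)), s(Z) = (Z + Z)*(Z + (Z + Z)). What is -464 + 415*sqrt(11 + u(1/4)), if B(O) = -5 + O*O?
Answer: -464 + 415*sqrt(393)/8 ≈ 564.38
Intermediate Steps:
s(Z) = 6*Z**2 (s(Z) = (2*Z)*(Z + 2*Z) = (2*Z)*(3*Z) = 6*Z**2)
B(O) = -5 + O**2
u(q) = -5 + 36*q**4 (u(q) = -5 + (6*q**2)**2 = -5 + 36*q**4)
-464 + 415*sqrt(11 + u(1/4)) = -464 + 415*sqrt(11 + (-5 + 36*(1/4)**4)) = -464 + 415*sqrt(11 + (-5 + 36*(1/256))) = -464 + 415*sqrt(11 + (-5 + 9/64)) = -464 + 415*sqrt(11 - 311/64) = -464 + 415*sqrt(393/64) = -464 + 415*(sqrt(393)/8) = -464 + 415*sqrt(393)/8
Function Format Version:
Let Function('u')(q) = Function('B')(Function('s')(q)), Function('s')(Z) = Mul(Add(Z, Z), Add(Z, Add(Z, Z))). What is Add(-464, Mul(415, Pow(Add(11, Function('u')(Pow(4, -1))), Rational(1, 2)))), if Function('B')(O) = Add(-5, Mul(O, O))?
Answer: Add(-464, Mul(Rational(415, 8), Pow(393, Rational(1, 2)))) ≈ 564.38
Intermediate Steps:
Function('s')(Z) = Mul(6, Pow(Z, 2)) (Function('s')(Z) = Mul(Mul(2, Z), Add(Z, Mul(2, Z))) = Mul(Mul(2, Z), Mul(3, Z)) = Mul(6, Pow(Z, 2)))
Function('B')(O) = Add(-5, Pow(O, 2))
Function('u')(q) = Add(-5, Mul(36, Pow(q, 4))) (Function('u')(q) = Add(-5, Pow(Mul(6, Pow(q, 2)), 2)) = Add(-5, Mul(36, Pow(q, 4))))
Add(-464, Mul(415, Pow(Add(11, Function('u')(Pow(4, -1))), Rational(1, 2)))) = Add(-464, Mul(415, Pow(Add(11, Add(-5, Mul(36, Pow(Pow(4, -1), 4)))), Rational(1, 2)))) = Add(-464, Mul(415, Pow(Add(11, Add(-5, Mul(36, Pow(Rational(1, 4), 4)))), Rational(1, 2)))) = Add(-464, Mul(415, Pow(Add(11, Add(-5, Mul(36, Rational(1, 256)))), Rational(1, 2)))) = Add(-464, Mul(415, Pow(Add(11, Add(-5, Rational(9, 64))), Rational(1, 2)))) = Add(-464, Mul(415, Pow(Add(11, Rational(-311, 64)), Rational(1, 2)))) = Add(-464, Mul(415, Pow(Rational(393, 64), Rational(1, 2)))) = Add(-464, Mul(415, Mul(Rational(1, 8), Pow(393, Rational(1, 2))))) = Add(-464, Mul(Rational(415, 8), Pow(393, Rational(1, 2))))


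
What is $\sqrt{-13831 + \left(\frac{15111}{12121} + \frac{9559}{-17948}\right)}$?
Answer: $\frac{i \sqrt{309331764737496417}}{4729298} \approx 117.6 i$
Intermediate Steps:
$\sqrt{-13831 + \left(\frac{15111}{12121} + \frac{9559}{-17948}\right)} = \sqrt{-13831 + \left(15111 \cdot \frac{1}{12121} + 9559 \left(- \frac{1}{17948}\right)\right)} = \sqrt{-13831 + \left(\frac{657}{527} - \frac{9559}{17948}\right)} = \sqrt{-13831 + \frac{6754243}{9458596}} = \sqrt{- \frac{130815087033}{9458596}} = \frac{i \sqrt{309331764737496417}}{4729298}$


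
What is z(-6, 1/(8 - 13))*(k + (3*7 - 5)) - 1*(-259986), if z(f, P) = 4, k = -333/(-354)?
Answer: 15343172/59 ≈ 2.6005e+5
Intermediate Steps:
k = 111/118 (k = -333*(-1/354) = 111/118 ≈ 0.94068)
z(-6, 1/(8 - 13))*(k + (3*7 - 5)) - 1*(-259986) = 4*(111/118 + (3*7 - 5)) - 1*(-259986) = 4*(111/118 + (21 - 5)) + 259986 = 4*(111/118 + 16) + 259986 = 4*(1999/118) + 259986 = 3998/59 + 259986 = 15343172/59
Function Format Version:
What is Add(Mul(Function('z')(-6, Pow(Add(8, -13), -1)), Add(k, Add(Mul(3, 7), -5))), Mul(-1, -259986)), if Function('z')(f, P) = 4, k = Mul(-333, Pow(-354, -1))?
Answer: Rational(15343172, 59) ≈ 2.6005e+5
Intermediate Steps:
k = Rational(111, 118) (k = Mul(-333, Rational(-1, 354)) = Rational(111, 118) ≈ 0.94068)
Add(Mul(Function('z')(-6, Pow(Add(8, -13), -1)), Add(k, Add(Mul(3, 7), -5))), Mul(-1, -259986)) = Add(Mul(4, Add(Rational(111, 118), Add(Mul(3, 7), -5))), Mul(-1, -259986)) = Add(Mul(4, Add(Rational(111, 118), Add(21, -5))), 259986) = Add(Mul(4, Add(Rational(111, 118), 16)), 259986) = Add(Mul(4, Rational(1999, 118)), 259986) = Add(Rational(3998, 59), 259986) = Rational(15343172, 59)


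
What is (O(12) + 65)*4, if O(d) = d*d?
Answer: 836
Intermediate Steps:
O(d) = d²
(O(12) + 65)*4 = (12² + 65)*4 = (144 + 65)*4 = 209*4 = 836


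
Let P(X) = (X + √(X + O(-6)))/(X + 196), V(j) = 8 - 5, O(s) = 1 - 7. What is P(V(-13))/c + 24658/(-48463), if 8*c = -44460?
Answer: -18180317036/35731527585 - 2*I*√3/2211885 ≈ -0.5088 - 1.5661e-6*I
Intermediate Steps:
O(s) = -6
V(j) = 3
c = -11115/2 (c = (⅛)*(-44460) = -11115/2 ≈ -5557.5)
P(X) = (X + √(-6 + X))/(196 + X) (P(X) = (X + √(X - 6))/(X + 196) = (X + √(-6 + X))/(196 + X))
P(V(-13))/c + 24658/(-48463) = ((3 + √(-6 + 3))/(196 + 3))/(-11115/2) + 24658/(-48463) = ((3 + √(-3))/199)*(-2/11115) + 24658*(-1/48463) = ((3 + I*√3)/199)*(-2/11115) - 24658/48463 = (3/199 + I*√3/199)*(-2/11115) - 24658/48463 = (-2/737295 - 2*I*√3/2211885) - 24658/48463 = -18180317036/35731527585 - 2*I*√3/2211885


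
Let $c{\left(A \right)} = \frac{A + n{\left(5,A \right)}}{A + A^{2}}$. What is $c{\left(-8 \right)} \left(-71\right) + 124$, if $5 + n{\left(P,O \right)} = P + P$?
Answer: $\frac{7157}{56} \approx 127.8$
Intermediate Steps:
$n{\left(P,O \right)} = -5 + 2 P$ ($n{\left(P,O \right)} = -5 + \left(P + P\right) = -5 + 2 P$)
$c{\left(A \right)} = \frac{5 + A}{A + A^{2}}$ ($c{\left(A \right)} = \frac{A + \left(-5 + 2 \cdot 5\right)}{A + A^{2}} = \frac{A + \left(-5 + 10\right)}{A + A^{2}} = \frac{A + 5}{A + A^{2}} = \frac{5 + A}{A + A^{2}}$)
$c{\left(-8 \right)} \left(-71\right) + 124 = \frac{5 - 8}{\left(-8\right) \left(1 - 8\right)} \left(-71\right) + 124 = \left(- \frac{1}{8}\right) \frac{1}{-7} \left(-3\right) \left(-71\right) + 124 = \left(- \frac{1}{8}\right) \left(- \frac{1}{7}\right) \left(-3\right) \left(-71\right) + 124 = \left(- \frac{3}{56}\right) \left(-71\right) + 124 = \frac{213}{56} + 124 = \frac{7157}{56}$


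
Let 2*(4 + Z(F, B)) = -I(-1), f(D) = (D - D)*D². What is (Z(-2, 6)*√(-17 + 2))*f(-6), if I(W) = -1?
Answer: 0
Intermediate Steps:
f(D) = 0 (f(D) = 0*D² = 0)
Z(F, B) = -7/2 (Z(F, B) = -4 + (-1*(-1))/2 = -4 + (½)*1 = -4 + ½ = -7/2)
(Z(-2, 6)*√(-17 + 2))*f(-6) = -7*√(-17 + 2)/2*0 = -7*I*√15/2*0 = 0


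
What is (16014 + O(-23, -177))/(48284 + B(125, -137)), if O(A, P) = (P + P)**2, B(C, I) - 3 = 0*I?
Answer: 141330/48287 ≈ 2.9269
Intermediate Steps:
B(C, I) = 3 (B(C, I) = 3 + 0*I = 3 + 0 = 3)
O(A, P) = 4*P**2 (O(A, P) = (2*P)**2 = 4*P**2)
(16014 + O(-23, -177))/(48284 + B(125, -137)) = (16014 + 4*(-177)**2)/(48284 + 3) = (16014 + 4*31329)/48287 = (16014 + 125316)*(1/48287) = 141330*(1/48287) = 141330/48287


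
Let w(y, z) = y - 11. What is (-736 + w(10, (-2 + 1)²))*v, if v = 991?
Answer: -730367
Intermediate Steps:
w(y, z) = -11 + y
(-736 + w(10, (-2 + 1)²))*v = (-736 + (-11 + 10))*991 = (-736 - 1)*991 = -737*991 = -730367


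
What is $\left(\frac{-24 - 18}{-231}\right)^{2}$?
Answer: $\frac{4}{121} \approx 0.033058$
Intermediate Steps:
$\left(\frac{-24 - 18}{-231}\right)^{2} = \left(\left(-24 - 18\right) \left(- \frac{1}{231}\right)\right)^{2} = \left(\left(-42\right) \left(- \frac{1}{231}\right)\right)^{2} = \left(\frac{2}{11}\right)^{2} = \frac{4}{121}$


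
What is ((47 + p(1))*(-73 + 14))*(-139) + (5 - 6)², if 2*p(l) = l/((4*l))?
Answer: 3091785/8 ≈ 3.8647e+5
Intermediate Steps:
p(l) = ⅛ (p(l) = (l/((4*l)))/2 = (l*(1/(4*l)))/2 = (½)*(¼) = ⅛)
((47 + p(1))*(-73 + 14))*(-139) + (5 - 6)² = ((47 + ⅛)*(-73 + 14))*(-139) + (5 - 6)² = ((377/8)*(-59))*(-139) + (-1)² = -22243/8*(-139) + 1 = 3091777/8 + 1 = 3091785/8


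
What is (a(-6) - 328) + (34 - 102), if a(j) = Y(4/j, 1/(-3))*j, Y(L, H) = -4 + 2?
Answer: -384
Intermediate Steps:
Y(L, H) = -2
a(j) = -2*j
(a(-6) - 328) + (34 - 102) = (-2*(-6) - 328) + (34 - 102) = (12 - 328) - 68 = -316 - 68 = -384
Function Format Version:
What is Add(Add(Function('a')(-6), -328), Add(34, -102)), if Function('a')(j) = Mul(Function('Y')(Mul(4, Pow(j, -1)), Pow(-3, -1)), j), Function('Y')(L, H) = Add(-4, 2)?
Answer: -384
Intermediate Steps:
Function('Y')(L, H) = -2
Function('a')(j) = Mul(-2, j)
Add(Add(Function('a')(-6), -328), Add(34, -102)) = Add(Add(Mul(-2, -6), -328), Add(34, -102)) = Add(Add(12, -328), -68) = Add(-316, -68) = -384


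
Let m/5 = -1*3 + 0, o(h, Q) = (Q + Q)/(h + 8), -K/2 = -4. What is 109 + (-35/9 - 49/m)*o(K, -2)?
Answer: 4912/45 ≈ 109.16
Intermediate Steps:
K = 8 (K = -2*(-4) = 8)
o(h, Q) = 2*Q/(8 + h) (o(h, Q) = (2*Q)/(8 + h) = 2*Q/(8 + h))
m = -15 (m = 5*(-1*3 + 0) = 5*(-3 + 0) = 5*(-3) = -15)
109 + (-35/9 - 49/m)*o(K, -2) = 109 + (-35/9 - 49/(-15))*(2*(-2)/(8 + 8)) = 109 + (-35*⅑ - 49*(-1/15))*(2*(-2)/16) = 109 + (-35/9 + 49/15)*(2*(-2)*(1/16)) = 109 - 28/45*(-¼) = 109 + 7/45 = 4912/45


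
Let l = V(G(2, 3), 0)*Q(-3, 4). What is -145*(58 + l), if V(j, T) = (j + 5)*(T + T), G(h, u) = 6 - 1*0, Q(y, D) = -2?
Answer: -8410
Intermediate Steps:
G(h, u) = 6 (G(h, u) = 6 + 0 = 6)
V(j, T) = 2*T*(5 + j) (V(j, T) = (5 + j)*(2*T) = 2*T*(5 + j))
l = 0 (l = (2*0*(5 + 6))*(-2) = (2*0*11)*(-2) = 0*(-2) = 0)
-145*(58 + l) = -145*(58 + 0) = -145*58 = -8410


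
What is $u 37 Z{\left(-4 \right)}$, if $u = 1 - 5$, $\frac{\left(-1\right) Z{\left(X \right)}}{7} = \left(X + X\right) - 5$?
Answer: $-13468$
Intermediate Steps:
$Z{\left(X \right)} = 35 - 14 X$ ($Z{\left(X \right)} = - 7 \left(\left(X + X\right) - 5\right) = - 7 \left(2 X - 5\right) = - 7 \left(-5 + 2 X\right) = 35 - 14 X$)
$u = -4$
$u 37 Z{\left(-4 \right)} = \left(-4\right) 37 \left(35 - -56\right) = - 148 \left(35 + 56\right) = \left(-148\right) 91 = -13468$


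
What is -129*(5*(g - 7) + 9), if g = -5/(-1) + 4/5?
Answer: -387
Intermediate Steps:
g = 29/5 (g = -5*(-1) + 4*(⅕) = 5 + ⅘ = 29/5 ≈ 5.8000)
-129*(5*(g - 7) + 9) = -129*(5*(29/5 - 7) + 9) = -129*(5*(-6/5) + 9) = -129*(-6 + 9) = -129*3 = -387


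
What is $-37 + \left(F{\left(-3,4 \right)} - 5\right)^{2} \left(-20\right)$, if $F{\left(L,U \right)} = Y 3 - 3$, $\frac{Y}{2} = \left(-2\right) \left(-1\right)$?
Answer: $-357$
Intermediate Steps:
$Y = 4$ ($Y = 2 \left(\left(-2\right) \left(-1\right)\right) = 2 \cdot 2 = 4$)
$F{\left(L,U \right)} = 9$ ($F{\left(L,U \right)} = 4 \cdot 3 - 3 = 12 - 3 = 9$)
$-37 + \left(F{\left(-3,4 \right)} - 5\right)^{2} \left(-20\right) = -37 + \left(9 - 5\right)^{2} \left(-20\right) = -37 + 4^{2} \left(-20\right) = -37 + 16 \left(-20\right) = -37 - 320 = -357$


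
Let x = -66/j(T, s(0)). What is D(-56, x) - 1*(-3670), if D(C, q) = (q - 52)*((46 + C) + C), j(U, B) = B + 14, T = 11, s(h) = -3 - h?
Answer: 7498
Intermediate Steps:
j(U, B) = 14 + B
x = -6 (x = -66/(14 + (-3 - 1*0)) = -66/(14 + (-3 + 0)) = -66/(14 - 3) = -66/11 = -66*1/11 = -6)
D(C, q) = (-52 + q)*(46 + 2*C)
D(-56, x) - 1*(-3670) = (-2392 - 104*(-56) + 46*(-6) + 2*(-56)*(-6)) - 1*(-3670) = (-2392 + 5824 - 276 + 672) + 3670 = 3828 + 3670 = 7498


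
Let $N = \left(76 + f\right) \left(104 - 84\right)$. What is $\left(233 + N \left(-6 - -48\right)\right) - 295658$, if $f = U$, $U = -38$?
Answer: $-263505$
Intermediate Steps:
$f = -38$
$N = 760$ ($N = \left(76 - 38\right) \left(104 - 84\right) = 38 \cdot 20 = 760$)
$\left(233 + N \left(-6 - -48\right)\right) - 295658 = \left(233 + 760 \left(-6 - -48\right)\right) - 295658 = \left(233 + 760 \left(-6 + 48\right)\right) - 295658 = \left(233 + 760 \cdot 42\right) - 295658 = \left(233 + 31920\right) - 295658 = 32153 - 295658 = -263505$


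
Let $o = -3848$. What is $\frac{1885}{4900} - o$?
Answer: $\frac{3771417}{980} \approx 3848.4$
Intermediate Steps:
$\frac{1885}{4900} - o = \frac{1885}{4900} - -3848 = 1885 \cdot \frac{1}{4900} + 3848 = \frac{377}{980} + 3848 = \frac{3771417}{980}$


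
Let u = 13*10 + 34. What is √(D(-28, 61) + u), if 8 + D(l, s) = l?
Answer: 8*√2 ≈ 11.314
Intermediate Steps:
D(l, s) = -8 + l
u = 164 (u = 130 + 34 = 164)
√(D(-28, 61) + u) = √((-8 - 28) + 164) = √(-36 + 164) = √128 = 8*√2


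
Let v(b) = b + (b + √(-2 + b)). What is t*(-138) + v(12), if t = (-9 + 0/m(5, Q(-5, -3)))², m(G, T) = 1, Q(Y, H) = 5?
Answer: -11154 + √10 ≈ -11151.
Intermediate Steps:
t = 81 (t = (-9 + 0/1)² = (-9 + 0*1)² = (-9 + 0)² = (-9)² = 81)
v(b) = √(-2 + b) + 2*b
t*(-138) + v(12) = 81*(-138) + (√(-2 + 12) + 2*12) = -11178 + (√10 + 24) = -11178 + (24 + √10) = -11154 + √10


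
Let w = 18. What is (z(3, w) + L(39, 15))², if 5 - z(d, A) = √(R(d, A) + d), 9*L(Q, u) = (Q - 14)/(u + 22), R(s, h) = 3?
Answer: 3521434/110889 - 3380*√6/333 ≈ 6.8937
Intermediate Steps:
L(Q, u) = (-14 + Q)/(9*(22 + u)) (L(Q, u) = ((Q - 14)/(u + 22))/9 = ((-14 + Q)/(22 + u))/9 = (-14 + Q)/(9*(22 + u)))
z(d, A) = 5 - √(3 + d)
(z(3, w) + L(39, 15))² = ((5 - √(3 + 3)) + (-14 + 39)/(9*(22 + 15)))² = ((5 - √6) + (⅑)*25/37)² = ((5 - √6) + (⅑)*(1/37)*25)² = ((5 - √6) + 25/333)² = (1690/333 - √6)²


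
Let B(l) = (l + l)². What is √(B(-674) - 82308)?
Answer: 14*√8851 ≈ 1317.1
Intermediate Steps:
B(l) = 4*l² (B(l) = (2*l)² = 4*l²)
√(B(-674) - 82308) = √(4*(-674)² - 82308) = √(4*454276 - 82308) = √(1817104 - 82308) = √1734796 = 14*√8851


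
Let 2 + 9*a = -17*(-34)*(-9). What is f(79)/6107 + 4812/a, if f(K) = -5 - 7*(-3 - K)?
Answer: -65380220/7945207 ≈ -8.2289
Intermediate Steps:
f(K) = 16 + 7*K (f(K) = -5 + (21 + 7*K) = 16 + 7*K)
a = -5204/9 (a = -2/9 + (-17*(-34)*(-9))/9 = -2/9 + (578*(-9))/9 = -2/9 + (1/9)*(-5202) = -2/9 - 578 = -5204/9 ≈ -578.22)
f(79)/6107 + 4812/a = (16 + 7*79)/6107 + 4812/(-5204/9) = (16 + 553)*(1/6107) + 4812*(-9/5204) = 569*(1/6107) - 10827/1301 = 569/6107 - 10827/1301 = -65380220/7945207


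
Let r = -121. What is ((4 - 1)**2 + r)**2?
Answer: 12544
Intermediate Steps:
((4 - 1)**2 + r)**2 = ((4 - 1)**2 - 121)**2 = (3**2 - 121)**2 = (9 - 121)**2 = (-112)**2 = 12544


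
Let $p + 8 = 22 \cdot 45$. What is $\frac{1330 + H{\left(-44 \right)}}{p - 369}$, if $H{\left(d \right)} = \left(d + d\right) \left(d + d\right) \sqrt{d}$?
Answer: $\frac{1330}{613} + \frac{15488 i \sqrt{11}}{613} \approx 2.1697 + 83.797 i$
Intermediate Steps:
$p = 982$ ($p = -8 + 22 \cdot 45 = -8 + 990 = 982$)
$H{\left(d \right)} = 4 d^{\frac{5}{2}}$ ($H{\left(d \right)} = 2 d 2 d \sqrt{d} = 4 d^{2} \sqrt{d} = 4 d^{\frac{5}{2}}$)
$\frac{1330 + H{\left(-44 \right)}}{p - 369} = \frac{1330 + 4 \left(-44\right)^{\frac{5}{2}}}{982 - 369} = \frac{1330 + 4 \cdot 3872 i \sqrt{11}}{613} = \left(1330 + 15488 i \sqrt{11}\right) \frac{1}{613} = \frac{1330}{613} + \frac{15488 i \sqrt{11}}{613}$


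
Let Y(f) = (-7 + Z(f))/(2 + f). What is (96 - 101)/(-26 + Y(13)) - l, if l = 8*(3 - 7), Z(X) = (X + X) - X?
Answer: 4121/128 ≈ 32.195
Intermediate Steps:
Z(X) = X (Z(X) = 2*X - X = X)
Y(f) = (-7 + f)/(2 + f)
l = -32 (l = 8*(-4) = -32)
(96 - 101)/(-26 + Y(13)) - l = (96 - 101)/(-26 + (-7 + 13)/(2 + 13)) - 1*(-32) = -5/(-26 + 6/15) + 32 = -5/(-26 + (1/15)*6) + 32 = -5/(-26 + ⅖) + 32 = -5/(-128/5) + 32 = -5*(-5/128) + 32 = 25/128 + 32 = 4121/128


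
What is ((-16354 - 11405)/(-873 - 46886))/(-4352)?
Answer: -27759/207847168 ≈ -0.00013355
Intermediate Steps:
((-16354 - 11405)/(-873 - 46886))/(-4352) = -27759/(-47759)*(-1/4352) = -27759*(-1/47759)*(-1/4352) = (27759/47759)*(-1/4352) = -27759/207847168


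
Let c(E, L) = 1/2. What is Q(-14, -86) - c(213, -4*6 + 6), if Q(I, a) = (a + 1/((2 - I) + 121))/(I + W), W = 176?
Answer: -1271/1233 ≈ -1.0308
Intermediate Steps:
Q(I, a) = (a + 1/(123 - I))/(176 + I) (Q(I, a) = (a + 1/((2 - I) + 121))/(I + 176) = (a + 1/(123 - I))/(176 + I))
c(E, L) = 1/2
Q(-14, -86) - c(213, -4*6 + 6) = (-1 - 123*(-86) - 14*(-86))/(-21648 + (-14)**2 + 53*(-14)) - 1*1/2 = (-1 + 10578 + 1204)/(-21648 + 196 - 742) - 1/2 = 11781/(-22194) - 1/2 = -1/22194*11781 - 1/2 = -1309/2466 - 1/2 = -1271/1233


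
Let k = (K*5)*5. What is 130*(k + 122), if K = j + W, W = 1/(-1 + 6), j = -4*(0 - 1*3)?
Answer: 55510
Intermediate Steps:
j = 12 (j = -4*(0 - 3) = -4*(-3) = 12)
W = 1/5 ≈ 0.20000
K = 61/5 (K = 12 + 1/5 = 61/5 ≈ 12.200)
k = 305 (k = ((61/5)*5)*5 = 61*5 = 305)
130*(k + 122) = 130*(305 + 122) = 130*427 = 55510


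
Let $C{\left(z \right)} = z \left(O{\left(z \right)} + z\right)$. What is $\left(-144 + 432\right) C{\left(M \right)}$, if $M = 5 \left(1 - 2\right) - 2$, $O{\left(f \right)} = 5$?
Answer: $4032$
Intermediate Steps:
$M = -7$ ($M = 5 \left(-1\right) - 2 = -5 - 2 = -7$)
$C{\left(z \right)} = z \left(5 + z\right)$
$\left(-144 + 432\right) C{\left(M \right)} = \left(-144 + 432\right) \left(- 7 \left(5 - 7\right)\right) = 288 \left(\left(-7\right) \left(-2\right)\right) = 288 \cdot 14 = 4032$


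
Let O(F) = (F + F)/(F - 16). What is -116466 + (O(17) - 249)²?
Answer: -70241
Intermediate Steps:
O(F) = 2*F/(-16 + F) (O(F) = (2*F)/(-16 + F) = 2*F/(-16 + F))
-116466 + (O(17) - 249)² = -116466 + (2*17/(-16 + 17) - 249)² = -116466 + (2*17/1 - 249)² = -116466 + (2*17*1 - 249)² = -116466 + (34 - 249)² = -116466 + (-215)² = -116466 + 46225 = -70241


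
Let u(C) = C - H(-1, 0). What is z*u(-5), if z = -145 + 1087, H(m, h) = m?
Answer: -3768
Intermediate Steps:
u(C) = 1 + C (u(C) = C - 1*(-1) = C + 1 = 1 + C)
z = 942
z*u(-5) = 942*(1 - 5) = 942*(-4) = -3768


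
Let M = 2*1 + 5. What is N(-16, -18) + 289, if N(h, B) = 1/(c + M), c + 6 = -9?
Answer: 2311/8 ≈ 288.88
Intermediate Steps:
c = -15 (c = -6 - 9 = -15)
M = 7 (M = 2 + 5 = 7)
N(h, B) = -⅛ (N(h, B) = 1/(-15 + 7) = 1/(-8) = -⅛)
N(-16, -18) + 289 = -⅛ + 289 = 2311/8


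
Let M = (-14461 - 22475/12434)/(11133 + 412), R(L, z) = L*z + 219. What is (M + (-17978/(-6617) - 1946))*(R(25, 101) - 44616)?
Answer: 38670125896537338408/474936928505 ≈ 8.1422e+7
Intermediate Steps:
R(L, z) = 219 + L*z
M = -179830549/143550530 (M = (-14461 - 22475*1/12434)/11545 = (-14461 - 22475/12434)*(1/11545) = -179830549/12434*1/11545 = -179830549/143550530 ≈ -1.2527)
(M + (-17978/(-6617) - 1946))*(R(25, 101) - 44616) = (-179830549/143550530 + (-17978/(-6617) - 1946))*((219 + 25*101) - 44616) = (-179830549/143550530 + (-17978*(-1/6617) - 1946))*((219 + 2525) - 44616) = (-179830549/143550530 + (17978/6617 - 1946))*(2744 - 44616) = (-179830549/143550530 - 12858704/6617)*(-41872) = -1847063713055853/949873857010*(-41872) = 38670125896537338408/474936928505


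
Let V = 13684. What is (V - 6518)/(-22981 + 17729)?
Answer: -3583/2626 ≈ -1.3644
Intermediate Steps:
(V - 6518)/(-22981 + 17729) = (13684 - 6518)/(-22981 + 17729) = 7166/(-5252) = 7166*(-1/5252) = -3583/2626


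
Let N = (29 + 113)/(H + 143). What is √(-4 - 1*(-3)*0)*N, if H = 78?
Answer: 284*I/221 ≈ 1.2851*I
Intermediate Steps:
N = 142/221 (N = (29 + 113)/(78 + 143) = 142/221 ≈ 0.64253)
√(-4 - 1*(-3)*0)*N = √(-4 - 1*(-3)*0)*(142/221) = √(-4 + 3*0)*(142/221) = √(-4 + 0)*(142/221) = √(-4)*(142/221) = (2*I)*(142/221) = 284*I/221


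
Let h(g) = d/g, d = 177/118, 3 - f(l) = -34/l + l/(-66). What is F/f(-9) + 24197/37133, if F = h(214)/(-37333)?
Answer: 34990238271635/53696413118126 ≈ 0.65163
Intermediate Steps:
f(l) = 3 + 34/l + l/66 (f(l) = 3 - (-34/l + l/(-66)) = 3 - (-34/l + l*(-1/66)) = 3 - (-34/l - l/66) = 3 + (34/l + l/66) = 3 + 34/l + l/66)
d = 3/2 (d = 177*(1/118) = 3/2 ≈ 1.5000)
h(g) = 3/(2*g)
F = -3/15978524 (F = ((3/2)/214)/(-37333) = ((3/2)*(1/214))*(-1/37333) = (3/428)*(-1/37333) = -3/15978524 ≈ -1.8775e-7)
F/f(-9) + 24197/37133 = -3/(15978524*(3 + 34/(-9) + (1/66)*(-9))) + 24197/37133 = -3/(15978524*(3 + 34*(-1/9) - 3/22)) + 24197*(1/37133) = -3/(15978524*(3 - 34/9 - 3/22)) + 24197/37133 = -3/(15978524*(-181/198)) + 24197/37133 = -3/15978524*(-198/181) + 24197/37133 = 297/1446056422 + 24197/37133 = 34990238271635/53696413118126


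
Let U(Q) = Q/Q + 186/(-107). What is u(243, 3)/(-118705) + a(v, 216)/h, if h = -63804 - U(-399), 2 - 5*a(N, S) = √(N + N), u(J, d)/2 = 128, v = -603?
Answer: -1752779518/810392981045 + 321*I*√134/34134745 ≈ -0.0021629 + 0.00010886*I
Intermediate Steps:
u(J, d) = 256 (u(J, d) = 2*128 = 256)
U(Q) = -79/107 (U(Q) = 1 + 186*(-1/107) = 1 - 186/107 = -79/107)
a(N, S) = ⅖ - √2*√N/5 (a(N, S) = ⅖ - √(N + N)/5 = ⅖ - √2*√N/5)
h = -6826949/107 (h = -63804 - 1*(-79/107) = -63804 + 79/107 = -6826949/107 ≈ -63803.)
u(243, 3)/(-118705) + a(v, 216)/h = 256/(-118705) + (⅖ - √2*√(-603)/5)/(-6826949/107) = 256*(-1/118705) + (⅖ - √2*3*I*√67/5)*(-107/6826949) = -256/118705 + (⅖ - 3*I*√134/5)*(-107/6826949) = -256/118705 + (-214/34134745 + 321*I*√134/34134745) = -1752779518/810392981045 + 321*I*√134/34134745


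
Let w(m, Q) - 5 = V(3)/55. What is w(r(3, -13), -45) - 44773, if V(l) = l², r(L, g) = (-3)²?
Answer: -2462231/55 ≈ -44768.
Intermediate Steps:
r(L, g) = 9
w(m, Q) = 284/55 (w(m, Q) = 5 + 3²/55 = 5 + 9*(1/55) = 5 + 9/55 = 284/55)
w(r(3, -13), -45) - 44773 = 284/55 - 44773 = -2462231/55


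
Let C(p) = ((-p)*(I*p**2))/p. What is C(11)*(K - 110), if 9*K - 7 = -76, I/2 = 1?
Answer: 85426/3 ≈ 28475.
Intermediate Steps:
I = 2 (I = 2*1 = 2)
C(p) = -2*p**2 (C(p) = ((-p)*(2*p**2))/p = (-2*p**3)/p = -2*p**2)
K = -23/3 (K = 7/9 + (1/9)*(-76) = 7/9 - 76/9 = -23/3 ≈ -7.6667)
C(11)*(K - 110) = (-2*11**2)*(-23/3 - 110) = -2*121*(-353/3) = -242*(-353/3) = 85426/3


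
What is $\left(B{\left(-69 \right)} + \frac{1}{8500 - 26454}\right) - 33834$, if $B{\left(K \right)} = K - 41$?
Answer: $- \frac{609430577}{17954} \approx -33944.0$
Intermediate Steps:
$B{\left(K \right)} = -41 + K$ ($B{\left(K \right)} = K - 41 = -41 + K$)
$\left(B{\left(-69 \right)} + \frac{1}{8500 - 26454}\right) - 33834 = \left(\left(-41 - 69\right) + \frac{1}{8500 - 26454}\right) - 33834 = \left(-110 + \frac{1}{-17954}\right) - 33834 = \left(-110 - \frac{1}{17954}\right) - 33834 = - \frac{1974941}{17954} - 33834 = - \frac{609430577}{17954}$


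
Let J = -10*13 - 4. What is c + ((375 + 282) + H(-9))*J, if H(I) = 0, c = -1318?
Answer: -89356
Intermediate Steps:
J = -134 (J = -130 - 4 = -134)
c + ((375 + 282) + H(-9))*J = -1318 + ((375 + 282) + 0)*(-134) = -1318 + (657 + 0)*(-134) = -1318 + 657*(-134) = -1318 - 88038 = -89356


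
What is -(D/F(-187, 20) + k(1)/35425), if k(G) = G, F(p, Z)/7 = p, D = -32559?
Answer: -1153403884/46371325 ≈ -24.873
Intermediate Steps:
F(p, Z) = 7*p
-(D/F(-187, 20) + k(1)/35425) = -(-32559/(7*(-187)) + 1/35425) = -(-32559/(-1309) + 1*(1/35425)) = -(-32559*(-1/1309) + 1/35425) = -(32559/1309 + 1/35425) = -1*1153403884/46371325 = -1153403884/46371325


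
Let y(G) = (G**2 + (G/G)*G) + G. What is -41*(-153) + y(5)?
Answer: 6308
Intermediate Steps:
y(G) = G**2 + 2*G (y(G) = (G**2 + 1*G) + G = (G**2 + G) + G = (G + G**2) + G = G**2 + 2*G)
-41*(-153) + y(5) = -41*(-153) + 5*(2 + 5) = 6273 + 5*7 = 6273 + 35 = 6308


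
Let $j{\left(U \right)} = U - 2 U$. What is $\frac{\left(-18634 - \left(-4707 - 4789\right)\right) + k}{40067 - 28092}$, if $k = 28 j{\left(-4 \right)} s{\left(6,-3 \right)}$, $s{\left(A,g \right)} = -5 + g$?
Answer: $- \frac{10034}{11975} \approx -0.83791$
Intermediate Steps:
$j{\left(U \right)} = - U$
$k = -896$ ($k = 28 \left(\left(-1\right) \left(-4\right)\right) \left(-5 - 3\right) = 28 \cdot 4 \left(-8\right) = 112 \left(-8\right) = -896$)
$\frac{\left(-18634 - \left(-4707 - 4789\right)\right) + k}{40067 - 28092} = \frac{\left(-18634 - \left(-4707 - 4789\right)\right) - 896}{40067 - 28092} = \frac{\left(-18634 - -9496\right) - 896}{11975} = \left(\left(-18634 + 9496\right) - 896\right) \frac{1}{11975} = \left(-9138 - 896\right) \frac{1}{11975} = \left(-10034\right) \frac{1}{11975} = - \frac{10034}{11975}$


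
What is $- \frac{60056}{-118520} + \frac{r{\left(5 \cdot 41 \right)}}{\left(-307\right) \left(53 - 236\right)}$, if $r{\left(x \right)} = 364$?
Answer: $\frac{427143427}{832321515} \approx 0.5132$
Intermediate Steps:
$- \frac{60056}{-118520} + \frac{r{\left(5 \cdot 41 \right)}}{\left(-307\right) \left(53 - 236\right)} = - \frac{60056}{-118520} + \frac{364}{\left(-307\right) \left(53 - 236\right)} = \left(-60056\right) \left(- \frac{1}{118520}\right) + \frac{364}{\left(-307\right) \left(-183\right)} = \frac{7507}{14815} + \frac{364}{56181} = \frac{427143427}{832321515}$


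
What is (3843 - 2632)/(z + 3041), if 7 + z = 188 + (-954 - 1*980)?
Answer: 173/184 ≈ 0.94022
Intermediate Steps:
z = -1753 (z = -7 + (188 + (-954 - 1*980)) = -7 + (188 + (-954 - 980)) = -7 + (188 - 1934) = -7 - 1746 = -1753)
(3843 - 2632)/(z + 3041) = (3843 - 2632)/(-1753 + 3041) = 1211/1288 = 1211*(1/1288) = 173/184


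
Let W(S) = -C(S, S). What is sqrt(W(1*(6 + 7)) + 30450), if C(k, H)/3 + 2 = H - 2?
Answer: sqrt(30423) ≈ 174.42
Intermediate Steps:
C(k, H) = -12 + 3*H (C(k, H) = -6 + 3*(H - 2) = -6 + 3*(-2 + H) = -6 + (-6 + 3*H) = -12 + 3*H)
W(S) = 12 - 3*S (W(S) = -(-12 + 3*S) = 12 - 3*S)
sqrt(W(1*(6 + 7)) + 30450) = sqrt((12 - 3*(6 + 7)) + 30450) = sqrt((12 - 3*13) + 30450) = sqrt((12 - 39) + 30450) = sqrt(-27 + 30450) = sqrt(30423)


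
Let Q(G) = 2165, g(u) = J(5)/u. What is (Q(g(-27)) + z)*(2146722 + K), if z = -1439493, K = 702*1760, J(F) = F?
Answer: -4861391129376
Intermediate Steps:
K = 1235520
g(u) = 5/u
(Q(g(-27)) + z)*(2146722 + K) = (2165 - 1439493)*(2146722 + 1235520) = -1437328*3382242 = -4861391129376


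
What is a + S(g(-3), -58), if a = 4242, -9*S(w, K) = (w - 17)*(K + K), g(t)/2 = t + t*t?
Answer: 37598/9 ≈ 4177.6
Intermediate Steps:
g(t) = 2*t + 2*t² (g(t) = 2*(t + t*t) = 2*(t + t²) = 2*t + 2*t²)
S(w, K) = -2*K*(-17 + w)/9 (S(w, K) = -(w - 17)*(K + K)/9 = -(-17 + w)*2*K/9 = -2*K*(-17 + w)/9)
a + S(g(-3), -58) = 4242 + (2/9)*(-58)*(17 - 2*(-3)*(1 - 3)) = 4242 + (2/9)*(-58)*(17 - 2*(-3)*(-2)) = 4242 + (2/9)*(-58)*(17 - 1*12) = 4242 + (2/9)*(-58)*(17 - 12) = 4242 + (2/9)*(-58)*5 = 4242 - 580/9 = 37598/9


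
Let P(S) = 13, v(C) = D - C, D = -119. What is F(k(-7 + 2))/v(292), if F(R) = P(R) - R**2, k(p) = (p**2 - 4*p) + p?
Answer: 529/137 ≈ 3.8613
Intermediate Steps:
v(C) = -119 - C
k(p) = p**2 - 3*p
F(R) = 13 - R**2
F(k(-7 + 2))/v(292) = (13 - ((-7 + 2)*(-3 + (-7 + 2)))**2)/(-119 - 1*292) = (13 - (-5*(-3 - 5))**2)/(-119 - 292) = (13 - (-5*(-8))**2)/(-411) = (13 - 1*40**2)*(-1/411) = (13 - 1*1600)*(-1/411) = (13 - 1600)*(-1/411) = -1587*(-1/411) = 529/137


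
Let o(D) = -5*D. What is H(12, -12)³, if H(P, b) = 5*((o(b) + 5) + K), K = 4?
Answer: 41063625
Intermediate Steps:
H(P, b) = 45 - 25*b (H(P, b) = 5*((-5*b + 5) + 4) = 5*((5 - 5*b) + 4) = 5*(9 - 5*b) = 45 - 25*b)
H(12, -12)³ = (45 - 25*(-12))³ = (45 + 300)³ = 345³ = 41063625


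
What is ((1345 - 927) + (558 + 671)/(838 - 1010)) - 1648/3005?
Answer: 212070879/516860 ≈ 410.31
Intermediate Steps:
((1345 - 927) + (558 + 671)/(838 - 1010)) - 1648/3005 = (418 + 1229/(-172)) - 1648*1/3005 = (418 + 1229*(-1/172)) - 1648/3005 = (418 - 1229/172) - 1648/3005 = 70667/172 - 1648/3005 = 212070879/516860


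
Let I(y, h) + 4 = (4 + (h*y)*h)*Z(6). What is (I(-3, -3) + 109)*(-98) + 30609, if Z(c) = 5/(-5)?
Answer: 18065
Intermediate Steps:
Z(c) = -1 (Z(c) = 5*(-1/5) = -1)
I(y, h) = -8 - y*h**2 (I(y, h) = -4 + (4 + (h*y)*h)*(-1) = -4 + (4 + y*h**2)*(-1) = -4 + (-4 - y*h**2) = -8 - y*h**2)
(I(-3, -3) + 109)*(-98) + 30609 = ((-8 - 1*(-3)*(-3)**2) + 109)*(-98) + 30609 = ((-8 - 1*(-3)*9) + 109)*(-98) + 30609 = ((-8 + 27) + 109)*(-98) + 30609 = (19 + 109)*(-98) + 30609 = 128*(-98) + 30609 = -12544 + 30609 = 18065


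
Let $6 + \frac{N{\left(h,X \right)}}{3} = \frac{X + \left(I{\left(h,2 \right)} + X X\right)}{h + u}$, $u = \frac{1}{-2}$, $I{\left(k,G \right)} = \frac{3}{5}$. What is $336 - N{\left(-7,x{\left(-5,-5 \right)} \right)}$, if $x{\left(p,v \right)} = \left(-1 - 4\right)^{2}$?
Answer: $\frac{15356}{25} \approx 614.24$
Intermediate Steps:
$x{\left(p,v \right)} = 25$ ($x{\left(p,v \right)} = \left(-5\right)^{2} = 25$)
$I{\left(k,G \right)} = \frac{3}{5}$ ($I{\left(k,G \right)} = 3 \cdot \frac{1}{5} = \frac{3}{5}$)
$u = - \frac{1}{2} \approx -0.5$
$N{\left(h,X \right)} = -18 + \frac{3 \left(\frac{3}{5} + X + X^{2}\right)}{- \frac{1}{2} + h}$ ($N{\left(h,X \right)} = -18 + 3 \frac{X + \left(\frac{3}{5} + X X\right)}{h - \frac{1}{2}} = -18 + 3 \frac{X + \left(\frac{3}{5} + X^{2}\right)}{- \frac{1}{2} + h} = -18 + 3 \frac{\frac{3}{5} + X + X^{2}}{- \frac{1}{2} + h} = -18 + \frac{3 \left(\frac{3}{5} + X + X^{2}\right)}{- \frac{1}{2} + h}$)
$336 - N{\left(-7,x{\left(-5,-5 \right)} \right)} = 336 - \frac{6 \left(18 - -210 + 5 \cdot 25 + 5 \cdot 25^{2}\right)}{5 \left(-1 + 2 \left(-7\right)\right)} = 336 - \frac{6 \left(18 + 210 + 125 + 5 \cdot 625\right)}{5 \left(-1 - 14\right)} = 336 - \frac{6 \left(18 + 210 + 125 + 3125\right)}{5 \left(-15\right)} = 336 - \frac{6}{5} \left(- \frac{1}{15}\right) 3478 = 336 - - \frac{6956}{25} = 336 + \frac{6956}{25} = \frac{15356}{25}$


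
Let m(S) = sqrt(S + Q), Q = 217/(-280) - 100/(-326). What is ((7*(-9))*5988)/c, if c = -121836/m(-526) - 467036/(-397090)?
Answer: -1667703881132080141770/105977651202160851409157 + 301970579343437604600*I*sqrt(621677110)/105977651202160851409157 ≈ -0.015736 + 71.045*I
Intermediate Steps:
Q = -3053/6520 (Q = 217*(-1/280) - 100*(-1/326) = -31/40 + 50/163 = -3053/6520 ≈ -0.46825)
m(S) = sqrt(-3053/6520 + S) (m(S) = sqrt(S - 3053/6520) = sqrt(-3053/6520 + S))
c = 233518/198545 + 81224*I*sqrt(621677110)/381397 (c = -121836*3260/sqrt(-4976390 + 10627600*(-526)) - 467036/(-397090) = -121836*3260/sqrt(-4976390 - 5590117600) - 467036*(-1/397090) = -121836*(-2*I*sqrt(621677110)/1144191) + 233518/198545 = -(-81224)*I*sqrt(621677110)/381397 + 233518/198545 = 81224*I*sqrt(621677110)/381397 + 233518/198545 = 233518/198545 + 81224*I*sqrt(621677110)/381397 ≈ 1.1761 + 5309.9*I)
((7*(-9))*5988)/c = ((7*(-9))*5988)/(233518/198545 + 81224*I*sqrt(621677110)/381397) = (-63*5988)/(233518/198545 + 81224*I*sqrt(621677110)/381397) = -377244/(233518/198545 + 81224*I*sqrt(621677110)/381397)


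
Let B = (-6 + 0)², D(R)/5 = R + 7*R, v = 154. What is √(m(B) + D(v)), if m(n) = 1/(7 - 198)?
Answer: 29*√267209/191 ≈ 78.486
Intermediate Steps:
D(R) = 40*R (D(R) = 5*(R + 7*R) = 5*(8*R) = 40*R)
B = 36 (B = (-6)² = 36)
m(n) = -1/191 (m(n) = 1/(-191) = -1/191)
√(m(B) + D(v)) = √(-1/191 + 40*154) = √(-1/191 + 6160) = √(1176559/191) = 29*√267209/191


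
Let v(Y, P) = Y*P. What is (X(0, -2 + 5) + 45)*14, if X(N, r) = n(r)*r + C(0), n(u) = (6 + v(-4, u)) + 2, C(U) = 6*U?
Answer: 462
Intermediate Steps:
v(Y, P) = P*Y
n(u) = 8 - 4*u (n(u) = (6 + u*(-4)) + 2 = (6 - 4*u) + 2 = 8 - 4*u)
X(N, r) = r*(8 - 4*r) (X(N, r) = (8 - 4*r)*r + 6*0 = r*(8 - 4*r) + 0 = r*(8 - 4*r))
(X(0, -2 + 5) + 45)*14 = (4*(-2 + 5)*(2 - (-2 + 5)) + 45)*14 = (4*3*(2 - 1*3) + 45)*14 = (4*3*(2 - 3) + 45)*14 = (4*3*(-1) + 45)*14 = (-12 + 45)*14 = 33*14 = 462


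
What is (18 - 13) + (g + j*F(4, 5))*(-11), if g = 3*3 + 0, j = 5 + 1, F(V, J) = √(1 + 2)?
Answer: -94 - 66*√3 ≈ -208.32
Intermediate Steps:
F(V, J) = √3
j = 6
g = 9 (g = 9 + 0 = 9)
(18 - 13) + (g + j*F(4, 5))*(-11) = (18 - 13) + (9 + 6*√3)*(-11) = 5 + (-99 - 66*√3) = -94 - 66*√3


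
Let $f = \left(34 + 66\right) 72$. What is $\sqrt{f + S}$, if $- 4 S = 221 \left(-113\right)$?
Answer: $\frac{\sqrt{53773}}{2} \approx 115.95$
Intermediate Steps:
$f = 7200$ ($f = 100 \cdot 72 = 7200$)
$S = \frac{24973}{4}$ ($S = - \frac{221 \left(-113\right)}{4} = \left(- \frac{1}{4}\right) \left(-24973\right) = \frac{24973}{4} \approx 6243.3$)
$\sqrt{f + S} = \sqrt{7200 + \frac{24973}{4}} = \sqrt{\frac{53773}{4}} = \frac{\sqrt{53773}}{2}$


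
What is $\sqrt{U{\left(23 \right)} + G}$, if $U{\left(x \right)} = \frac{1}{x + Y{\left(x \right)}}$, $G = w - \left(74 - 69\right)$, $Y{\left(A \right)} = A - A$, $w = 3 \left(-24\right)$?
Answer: $\frac{i \sqrt{40710}}{23} \approx 8.7725 i$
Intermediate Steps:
$w = -72$
$Y{\left(A \right)} = 0$
$G = -77$ ($G = -72 - \left(74 - 69\right) = -72 - 5 = -77$)
$U{\left(x \right)} = \frac{1}{x}$ ($U{\left(x \right)} = \frac{1}{x + 0} = \frac{1}{x}$)
$\sqrt{U{\left(23 \right)} + G} = \sqrt{\frac{1}{23} - 77} = \sqrt{- \frac{1770}{23}} = \frac{i \sqrt{40710}}{23}$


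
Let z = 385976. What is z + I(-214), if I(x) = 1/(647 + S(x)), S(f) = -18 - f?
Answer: 325377769/843 ≈ 3.8598e+5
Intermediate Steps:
I(x) = 1/(629 - x) (I(x) = 1/(647 + (-18 - x)) = 1/(629 - x))
z + I(-214) = 385976 - 1/(-629 - 214) = 385976 - 1/(-843) = 385976 - 1*(-1/843) = 385976 + 1/843 = 325377769/843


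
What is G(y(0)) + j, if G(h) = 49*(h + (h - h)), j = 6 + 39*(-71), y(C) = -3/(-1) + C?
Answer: -2616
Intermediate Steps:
y(C) = 3 + C (y(C) = -3*(-1) + C = 3 + C)
j = -2763 (j = 6 - 2769 = -2763)
G(h) = 49*h (G(h) = 49*(h + 0) = 49*h)
G(y(0)) + j = 49*(3 + 0) - 2763 = 49*3 - 2763 = 147 - 2763 = -2616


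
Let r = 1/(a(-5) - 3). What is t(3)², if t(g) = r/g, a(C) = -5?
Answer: 1/576 ≈ 0.0017361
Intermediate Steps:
r = -⅛ (r = 1/(-5 - 3) = 1/(-8) = -⅛ ≈ -0.12500)
t(g) = -1/(8*g)
t(3)² = (-⅛/3)² = (-⅛*⅓)² = (-1/24)² = 1/576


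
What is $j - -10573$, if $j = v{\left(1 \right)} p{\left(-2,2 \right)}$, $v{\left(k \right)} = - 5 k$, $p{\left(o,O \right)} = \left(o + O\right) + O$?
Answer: $10563$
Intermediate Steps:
$p{\left(o,O \right)} = o + 2 O$ ($p{\left(o,O \right)} = \left(O + o\right) + O = o + 2 O$)
$j = -10$ ($j = \left(-5\right) 1 \left(-2 + 2 \cdot 2\right) = - 5 \left(-2 + 4\right) = \left(-5\right) 2 = -10$)
$j - -10573 = -10 - -10573 = -10 + 10573 = 10563$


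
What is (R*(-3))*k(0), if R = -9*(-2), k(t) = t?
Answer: 0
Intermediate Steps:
R = 18
(R*(-3))*k(0) = (18*(-3))*0 = -54*0 = 0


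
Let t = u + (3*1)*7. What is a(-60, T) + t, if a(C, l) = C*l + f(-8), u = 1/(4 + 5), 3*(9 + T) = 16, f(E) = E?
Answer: 2098/9 ≈ 233.11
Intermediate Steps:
T = -11/3 (T = -9 + (1/3)*16 = -9 + 16/3 = -11/3 ≈ -3.6667)
u = 1/9 ≈ 0.11111
a(C, l) = -8 + C*l (a(C, l) = C*l - 8 = -8 + C*l)
t = 190/9 (t = 1/9 + (3*1)*7 = 1/9 + 3*7 = 1/9 + 21 = 190/9 ≈ 21.111)
a(-60, T) + t = (-8 - 60*(-11/3)) + 190/9 = (-8 + 220) + 190/9 = 212 + 190/9 = 2098/9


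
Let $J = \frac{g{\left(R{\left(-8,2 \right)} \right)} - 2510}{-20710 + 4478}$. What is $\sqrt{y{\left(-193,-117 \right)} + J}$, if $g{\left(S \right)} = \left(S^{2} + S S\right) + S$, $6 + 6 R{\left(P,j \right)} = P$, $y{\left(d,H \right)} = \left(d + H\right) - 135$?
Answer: $\frac{i \sqrt{263715813526}}{24348} \approx 21.091 i$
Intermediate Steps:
$y{\left(d,H \right)} = -135 + H + d$ ($y{\left(d,H \right)} = \left(H + d\right) - 135 = -135 + H + d$)
$R{\left(P,j \right)} = -1 + \frac{P}{6}$
$g{\left(S \right)} = S + 2 S^{2}$ ($g{\left(S \right)} = \left(S^{2} + S^{2}\right) + S = 2 S^{2} + S = S + 2 S^{2}$)
$J = \frac{22513}{146088}$ ($J = \frac{\left(-1 + \frac{1}{6} \left(-8\right)\right) \left(1 + 2 \left(-1 + \frac{1}{6} \left(-8\right)\right)\right) - 2510}{-20710 + 4478} = \frac{\left(-1 - \frac{4}{3}\right) \left(1 + 2 \left(-1 - \frac{4}{3}\right)\right) - 2510}{-16232} = \left(- \frac{7 \left(1 + 2 \left(- \frac{7}{3}\right)\right)}{3} - 2510\right) \left(- \frac{1}{16232}\right) = \left(- \frac{7 \left(1 - \frac{14}{3}\right)}{3} - 2510\right) \left(- \frac{1}{16232}\right) = \left(\left(- \frac{7}{3}\right) \left(- \frac{11}{3}\right) - 2510\right) \left(- \frac{1}{16232}\right) = \left(\frac{77}{9} - 2510\right) \left(- \frac{1}{16232}\right) = \left(- \frac{22513}{9}\right) \left(- \frac{1}{16232}\right) = \frac{22513}{146088} \approx 0.15411$)
$\sqrt{y{\left(-193,-117 \right)} + J} = \sqrt{\left(-135 - 117 - 193\right) + \frac{22513}{146088}} = \sqrt{-445 + \frac{22513}{146088}} = \sqrt{- \frac{64986647}{146088}} = \frac{i \sqrt{263715813526}}{24348}$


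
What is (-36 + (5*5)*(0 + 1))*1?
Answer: -11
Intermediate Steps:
(-36 + (5*5)*(0 + 1))*1 = (-36 + 25*1)*1 = (-36 + 25)*1 = -11*1 = -11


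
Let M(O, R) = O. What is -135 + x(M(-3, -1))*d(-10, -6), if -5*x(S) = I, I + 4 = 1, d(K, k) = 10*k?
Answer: -171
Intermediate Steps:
I = -3 (I = -4 + 1 = -3)
x(S) = ⅗ (x(S) = -⅕*(-3) = ⅗)
-135 + x(M(-3, -1))*d(-10, -6) = -135 + 3*(10*(-6))/5 = -135 + (⅗)*(-60) = -135 - 36 = -171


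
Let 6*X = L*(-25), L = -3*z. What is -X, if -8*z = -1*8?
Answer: -25/2 ≈ -12.500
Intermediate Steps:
z = 1 (z = -(-1)*8/8 = -1/8*(-8) = 1)
L = -3 (L = -3*1 = -3)
X = 25/2 (X = (-3*(-25))/6 = (1/6)*75 = 25/2 ≈ 12.500)
-X = -1*25/2 = -25/2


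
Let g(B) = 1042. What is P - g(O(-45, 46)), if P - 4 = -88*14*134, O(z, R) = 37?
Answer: -166126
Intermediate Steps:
P = -165084 (P = 4 - 88*14*134 = 4 - 1232*134 = 4 - 165088 = -165084)
P - g(O(-45, 46)) = -165084 - 1*1042 = -165084 - 1042 = -166126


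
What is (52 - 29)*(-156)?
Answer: -3588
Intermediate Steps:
(52 - 29)*(-156) = 23*(-156) = -3588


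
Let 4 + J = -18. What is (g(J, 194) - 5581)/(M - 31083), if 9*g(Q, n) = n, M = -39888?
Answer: 50035/638739 ≈ 0.078334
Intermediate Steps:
J = -22 (J = -4 - 18 = -22)
g(Q, n) = n/9
(g(J, 194) - 5581)/(M - 31083) = ((1/9)*194 - 5581)/(-39888 - 31083) = (194/9 - 5581)/(-70971) = -50035/9*(-1/70971) = 50035/638739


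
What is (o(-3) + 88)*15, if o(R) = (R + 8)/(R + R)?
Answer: 2615/2 ≈ 1307.5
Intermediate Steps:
o(R) = (8 + R)/(2*R) (o(R) = (8 + R)/((2*R)) = (8 + R)*(1/(2*R)) = (8 + R)/(2*R))
(o(-3) + 88)*15 = ((1/2)*(8 - 3)/(-3) + 88)*15 = ((1/2)*(-1/3)*5 + 88)*15 = (-5/6 + 88)*15 = (523/6)*15 = 2615/2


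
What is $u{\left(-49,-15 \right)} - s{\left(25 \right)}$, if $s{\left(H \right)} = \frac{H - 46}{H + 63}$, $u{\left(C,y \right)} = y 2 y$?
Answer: $\frac{39621}{88} \approx 450.24$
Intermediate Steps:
$u{\left(C,y \right)} = 2 y^{2}$ ($u{\left(C,y \right)} = 2 y y = 2 y^{2}$)
$s{\left(H \right)} = \frac{-46 + H}{63 + H}$
$u{\left(-49,-15 \right)} - s{\left(25 \right)} = 2 \left(-15\right)^{2} - \frac{-46 + 25}{63 + 25} = 2 \cdot 225 - \frac{1}{88} \left(-21\right) = 450 - \frac{1}{88} \left(-21\right) = 450 - - \frac{21}{88} = 450 + \frac{21}{88} = \frac{39621}{88}$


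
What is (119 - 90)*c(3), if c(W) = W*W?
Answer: 261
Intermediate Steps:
c(W) = W²
(119 - 90)*c(3) = (119 - 90)*3² = 29*9 = 261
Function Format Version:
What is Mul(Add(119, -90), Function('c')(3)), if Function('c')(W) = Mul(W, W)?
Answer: 261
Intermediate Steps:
Function('c')(W) = Pow(W, 2)
Mul(Add(119, -90), Function('c')(3)) = Mul(Add(119, -90), Pow(3, 2)) = Mul(29, 9) = 261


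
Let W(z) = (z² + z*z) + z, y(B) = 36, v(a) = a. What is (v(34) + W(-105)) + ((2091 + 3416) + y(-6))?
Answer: 27522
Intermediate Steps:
W(z) = z + 2*z² (W(z) = (z² + z²) + z = 2*z² + z = z + 2*z²)
(v(34) + W(-105)) + ((2091 + 3416) + y(-6)) = (34 - 105*(1 + 2*(-105))) + ((2091 + 3416) + 36) = (34 - 105*(1 - 210)) + (5507 + 36) = (34 - 105*(-209)) + 5543 = (34 + 21945) + 5543 = 21979 + 5543 = 27522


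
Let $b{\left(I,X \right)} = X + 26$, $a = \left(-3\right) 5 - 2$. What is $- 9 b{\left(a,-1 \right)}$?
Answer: $-225$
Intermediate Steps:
$a = -17$ ($a = -15 - 2 = -17$)
$b{\left(I,X \right)} = 26 + X$
$- 9 b{\left(a,-1 \right)} = - 9 \left(26 - 1\right) = \left(-9\right) 25 = -225$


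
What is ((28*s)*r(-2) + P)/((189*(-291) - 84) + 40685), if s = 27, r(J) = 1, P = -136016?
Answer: 67630/7199 ≈ 9.3944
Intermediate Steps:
((28*s)*r(-2) + P)/((189*(-291) - 84) + 40685) = ((28*27)*1 - 136016)/((189*(-291) - 84) + 40685) = (756*1 - 136016)/((-54999 - 84) + 40685) = (756 - 136016)/(-55083 + 40685) = -135260/(-14398) = -135260*(-1/14398) = 67630/7199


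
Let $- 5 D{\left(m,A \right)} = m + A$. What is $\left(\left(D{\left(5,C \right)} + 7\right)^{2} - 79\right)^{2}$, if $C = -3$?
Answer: $\frac{784996}{625} \approx 1256.0$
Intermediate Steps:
$D{\left(m,A \right)} = - \frac{A}{5} - \frac{m}{5}$ ($D{\left(m,A \right)} = - \frac{m + A}{5} = - \frac{A + m}{5} = - \frac{A}{5} - \frac{m}{5}$)
$\left(\left(D{\left(5,C \right)} + 7\right)^{2} - 79\right)^{2} = \left(\left(\left(\left(- \frac{1}{5}\right) \left(-3\right) - 1\right) + 7\right)^{2} - 79\right)^{2} = \left(\left(\left(\frac{3}{5} - 1\right) + 7\right)^{2} - 79\right)^{2} = \left(\left(- \frac{2}{5} + 7\right)^{2} - 79\right)^{2} = \left(\left(\frac{33}{5}\right)^{2} - 79\right)^{2} = \left(\frac{1089}{25} - 79\right)^{2} = \left(- \frac{886}{25}\right)^{2} = \frac{784996}{625}$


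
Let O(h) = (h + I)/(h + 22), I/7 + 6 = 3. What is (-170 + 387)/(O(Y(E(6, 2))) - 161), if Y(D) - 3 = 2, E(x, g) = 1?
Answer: -5859/4363 ≈ -1.3429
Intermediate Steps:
I = -21 (I = -42 + 7*3 = -42 + 21 = -21)
Y(D) = 5 (Y(D) = 3 + 2 = 5)
O(h) = (-21 + h)/(22 + h) (O(h) = (h - 21)/(h + 22) = (-21 + h)/(22 + h))
(-170 + 387)/(O(Y(E(6, 2))) - 161) = (-170 + 387)/((-21 + 5)/(22 + 5) - 161) = 217/(-16/27 - 161) = 217/(-4363/27) = 217*(-27/4363) = -5859/4363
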